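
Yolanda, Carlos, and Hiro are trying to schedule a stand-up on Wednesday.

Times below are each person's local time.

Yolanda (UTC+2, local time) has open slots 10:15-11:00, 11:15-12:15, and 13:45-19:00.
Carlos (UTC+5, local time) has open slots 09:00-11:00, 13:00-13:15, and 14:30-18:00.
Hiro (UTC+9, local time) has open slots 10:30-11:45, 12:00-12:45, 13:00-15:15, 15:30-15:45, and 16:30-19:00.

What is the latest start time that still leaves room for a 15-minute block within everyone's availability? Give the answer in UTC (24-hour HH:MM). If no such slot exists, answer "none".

09:45

Yolanda → UTC: 08:15–09:00, 09:15–10:15, 11:45–17:00.
Carlos → UTC: 04:00–06:00, 08:00–08:15, 09:30–13:00.
Hiro → UTC: 01:30–02:45, 03:00–03:45, 04:00–06:15, 06:30–06:45, 07:30–10:00.
Yolanda ∩ Carlos: 09:30–10:15, 11:45–13:00.
Yolanda ∩ Carlos ∩ Hiro: 09:30–10:00.
Windows ≥ 15 min: 09:30–10:00.
Latest start in the last window 09:30–10:00 is 10:00 − 15 min = 09:45.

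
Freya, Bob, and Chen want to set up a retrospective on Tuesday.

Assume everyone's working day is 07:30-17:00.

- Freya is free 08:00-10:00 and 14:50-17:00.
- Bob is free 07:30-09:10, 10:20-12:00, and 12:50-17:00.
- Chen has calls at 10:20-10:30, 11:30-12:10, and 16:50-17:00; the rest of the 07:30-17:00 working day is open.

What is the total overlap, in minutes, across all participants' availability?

Chen free within 07:30–17:00: 07:30–10:20, 10:30–11:30, 12:10–16:50.
Freya ∩ Bob: 08:00–09:10, 14:50–17:00.
Freya ∩ Bob ∩ Chen: 08:00–09:10, 14:50–16:50.
Total common minutes: 70 + 120 = 190.

190 minutes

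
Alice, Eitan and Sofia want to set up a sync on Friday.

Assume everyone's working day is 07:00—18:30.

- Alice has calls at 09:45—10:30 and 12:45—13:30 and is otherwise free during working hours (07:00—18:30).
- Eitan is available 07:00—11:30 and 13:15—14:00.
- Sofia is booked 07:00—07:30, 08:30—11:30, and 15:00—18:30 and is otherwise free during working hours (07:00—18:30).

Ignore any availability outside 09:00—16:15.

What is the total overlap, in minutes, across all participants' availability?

Alice free within 07:00–18:30: 07:00–09:45, 10:30–12:45, 13:30–18:30.
Sofia free within 07:00–18:30: 07:30–08:30, 11:30–15:00.
Alice ∩ Eitan: 07:00–09:45, 10:30–11:30, 13:30–14:00.
Alice ∩ Eitan ∩ Sofia: 07:30–08:30, 13:30–14:00.
Restricted to 09:00–16:15: 13:30–14:00.
Total common minutes: 30.

30 minutes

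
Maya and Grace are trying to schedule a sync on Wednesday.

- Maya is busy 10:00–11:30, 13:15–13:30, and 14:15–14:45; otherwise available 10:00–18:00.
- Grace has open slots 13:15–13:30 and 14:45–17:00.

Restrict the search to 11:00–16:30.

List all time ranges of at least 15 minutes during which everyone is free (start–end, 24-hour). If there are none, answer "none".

14:45–16:30

Maya free within 10:00–18:00: 11:30–13:15, 13:30–14:15, 14:45–18:00.
Maya ∩ Grace: 14:45–17:00.
Restricted to 11:00–16:30: 14:45–16:30.
Windows ≥ 15 min: 14:45–16:30.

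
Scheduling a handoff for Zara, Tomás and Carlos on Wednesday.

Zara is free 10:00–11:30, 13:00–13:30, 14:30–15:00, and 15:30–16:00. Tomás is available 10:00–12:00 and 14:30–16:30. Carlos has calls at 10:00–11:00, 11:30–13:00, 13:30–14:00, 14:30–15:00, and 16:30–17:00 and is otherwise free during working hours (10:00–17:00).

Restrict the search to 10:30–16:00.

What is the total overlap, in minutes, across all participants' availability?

60 minutes

Carlos free within 10:00–17:00: 11:00–11:30, 13:00–13:30, 14:00–14:30, 15:00–16:30.
Zara ∩ Tomás: 10:00–11:30, 14:30–15:00, 15:30–16:00.
Zara ∩ Tomás ∩ Carlos: 11:00–11:30, 15:30–16:00.
Restricted to 10:30–16:00: 11:00–11:30, 15:30–16:00.
Total common minutes: 30 + 30 = 60.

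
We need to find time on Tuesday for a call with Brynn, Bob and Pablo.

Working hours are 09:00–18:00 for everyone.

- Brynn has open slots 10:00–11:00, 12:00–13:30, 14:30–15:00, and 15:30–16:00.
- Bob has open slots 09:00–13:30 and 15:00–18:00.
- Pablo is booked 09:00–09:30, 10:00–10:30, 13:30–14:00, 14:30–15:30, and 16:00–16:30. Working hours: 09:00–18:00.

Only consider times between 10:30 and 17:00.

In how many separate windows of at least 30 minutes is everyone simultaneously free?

3

Pablo free within 09:00–18:00: 09:30–10:00, 10:30–13:30, 14:00–14:30, 15:30–16:00, 16:30–18:00.
Brynn ∩ Bob: 10:00–11:00, 12:00–13:30, 15:30–16:00.
Brynn ∩ Bob ∩ Pablo: 10:30–11:00, 12:00–13:30, 15:30–16:00.
Restricted to 10:30–17:00: 10:30–11:00, 12:00–13:30, 15:30–16:00.
Windows ≥ 30 min: 10:30–11:00, 12:00–13:30, 15:30–16:00.
That's 3 windows.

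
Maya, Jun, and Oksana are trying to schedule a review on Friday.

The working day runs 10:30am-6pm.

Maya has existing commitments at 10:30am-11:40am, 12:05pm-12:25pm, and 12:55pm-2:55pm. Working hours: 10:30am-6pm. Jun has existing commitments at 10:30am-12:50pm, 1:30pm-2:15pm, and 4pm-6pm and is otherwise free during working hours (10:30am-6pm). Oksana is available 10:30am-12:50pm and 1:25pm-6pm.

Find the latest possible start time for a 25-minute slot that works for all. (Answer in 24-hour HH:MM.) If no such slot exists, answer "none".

15:35

Maya free within 10:30–18:00: 11:40–12:05, 12:25–12:55, 14:55–18:00.
Jun free within 10:30–18:00: 12:50–13:30, 14:15–16:00.
Maya ∩ Jun: 12:50–12:55, 14:55–16:00.
Maya ∩ Jun ∩ Oksana: 14:55–16:00.
Windows ≥ 25 min: 14:55–16:00.
Latest start in the last window 14:55–16:00 is 16:00 − 25 min = 15:35.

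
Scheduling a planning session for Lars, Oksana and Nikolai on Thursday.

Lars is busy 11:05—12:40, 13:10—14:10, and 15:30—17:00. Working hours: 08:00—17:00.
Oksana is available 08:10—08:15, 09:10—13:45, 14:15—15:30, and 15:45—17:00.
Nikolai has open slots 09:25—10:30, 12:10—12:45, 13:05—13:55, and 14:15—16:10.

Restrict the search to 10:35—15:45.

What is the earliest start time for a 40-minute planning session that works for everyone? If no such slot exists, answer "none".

Lars free within 08:00–17:00: 08:00–11:05, 12:40–13:10, 14:10–15:30.
Lars ∩ Oksana: 08:10–08:15, 09:10–11:05, 12:40–13:10, 14:15–15:30.
Lars ∩ Oksana ∩ Nikolai: 09:25–10:30, 12:40–12:45, 13:05–13:10, 14:15–15:30.
Restricted to 10:35–15:45: 12:40–12:45, 13:05–13:10, 14:15–15:30.
Windows ≥ 40 min: 14:15–15:30.
Earliest such window starts at 14:15.

14:15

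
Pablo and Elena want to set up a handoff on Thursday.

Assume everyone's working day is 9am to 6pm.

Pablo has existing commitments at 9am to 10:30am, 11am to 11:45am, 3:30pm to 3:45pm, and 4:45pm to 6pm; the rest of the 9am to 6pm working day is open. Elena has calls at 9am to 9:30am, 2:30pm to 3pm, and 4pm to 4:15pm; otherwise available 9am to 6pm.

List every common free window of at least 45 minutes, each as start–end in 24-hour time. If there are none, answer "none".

Pablo free within 09:00–18:00: 10:30–11:00, 11:45–15:30, 15:45–16:45.
Elena free within 09:00–18:00: 09:30–14:30, 15:00–16:00, 16:15–18:00.
Pablo ∩ Elena: 10:30–11:00, 11:45–14:30, 15:00–15:30, 15:45–16:00, 16:15–16:45.
Windows ≥ 45 min: 11:45–14:30.

11:45–14:30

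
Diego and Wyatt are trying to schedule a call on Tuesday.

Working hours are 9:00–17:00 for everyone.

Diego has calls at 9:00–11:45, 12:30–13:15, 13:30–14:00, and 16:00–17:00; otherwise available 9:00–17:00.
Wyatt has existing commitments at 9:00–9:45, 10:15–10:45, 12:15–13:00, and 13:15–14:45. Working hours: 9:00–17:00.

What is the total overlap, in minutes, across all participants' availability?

105 minutes

Diego free within 09:00–17:00: 11:45–12:30, 13:15–13:30, 14:00–16:00.
Wyatt free within 09:00–17:00: 09:45–10:15, 10:45–12:15, 13:00–13:15, 14:45–17:00.
Diego ∩ Wyatt: 11:45–12:15, 14:45–16:00.
Total common minutes: 30 + 75 = 105.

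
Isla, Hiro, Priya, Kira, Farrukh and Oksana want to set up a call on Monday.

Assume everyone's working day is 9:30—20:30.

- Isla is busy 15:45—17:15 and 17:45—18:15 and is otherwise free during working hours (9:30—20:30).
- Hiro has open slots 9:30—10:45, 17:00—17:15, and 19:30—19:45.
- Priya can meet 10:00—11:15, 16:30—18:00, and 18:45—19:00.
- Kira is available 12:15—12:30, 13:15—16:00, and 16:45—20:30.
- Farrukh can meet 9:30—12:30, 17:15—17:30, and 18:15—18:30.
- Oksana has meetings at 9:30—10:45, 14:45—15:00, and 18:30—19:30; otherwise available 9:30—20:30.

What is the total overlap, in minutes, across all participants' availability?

0 minutes

Isla free within 09:30–20:30: 09:30–15:45, 17:15–17:45, 18:15–20:30.
Oksana free within 09:30–20:30: 10:45–14:45, 15:00–18:30, 19:30–20:30.
Isla ∩ Hiro: 09:30–10:45, 19:30–19:45.
Isla ∩ Hiro ∩ Priya: 10:00–10:45.
Isla ∩ Hiro ∩ Priya ∩ Kira: (none).
Isla ∩ Hiro ∩ Priya ∩ Kira ∩ Farrukh: (none).
Isla ∩ Hiro ∩ Priya ∩ Kira ∩ Farrukh ∩ Oksana: (none).
Total common minutes: 0.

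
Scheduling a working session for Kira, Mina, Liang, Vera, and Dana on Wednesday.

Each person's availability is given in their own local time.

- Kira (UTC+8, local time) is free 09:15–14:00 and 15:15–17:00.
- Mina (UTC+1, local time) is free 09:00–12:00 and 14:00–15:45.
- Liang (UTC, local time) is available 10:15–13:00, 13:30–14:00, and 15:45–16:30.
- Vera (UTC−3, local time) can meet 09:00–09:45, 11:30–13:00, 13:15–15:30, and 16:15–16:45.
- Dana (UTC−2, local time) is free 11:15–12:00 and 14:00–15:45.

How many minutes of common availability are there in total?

0 minutes

Kira → UTC: 01:15–06:00, 07:15–09:00.
Mina → UTC: 08:00–11:00, 13:00–14:45.
Liang → UTC: 10:15–13:00, 13:30–14:00, 15:45–16:30.
Vera → UTC: 12:00–12:45, 14:30–16:00, 16:15–18:30, 19:15–19:45.
Dana → UTC: 13:15–14:00, 16:00–17:45.
Kira ∩ Mina: 08:00–09:00.
Kira ∩ Mina ∩ Liang: (none).
Kira ∩ Mina ∩ Liang ∩ Vera: (none).
Kira ∩ Mina ∩ Liang ∩ Vera ∩ Dana: (none).
Total common minutes: 0.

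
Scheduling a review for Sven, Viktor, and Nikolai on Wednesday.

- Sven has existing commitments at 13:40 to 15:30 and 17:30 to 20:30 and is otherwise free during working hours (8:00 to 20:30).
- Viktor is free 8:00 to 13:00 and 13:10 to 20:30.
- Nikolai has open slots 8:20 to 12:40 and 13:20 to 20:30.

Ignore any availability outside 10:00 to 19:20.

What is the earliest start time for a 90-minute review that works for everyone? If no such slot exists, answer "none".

Sven free within 08:00–20:30: 08:00–13:40, 15:30–17:30.
Sven ∩ Viktor: 08:00–13:00, 13:10–13:40, 15:30–17:30.
Sven ∩ Viktor ∩ Nikolai: 08:20–12:40, 13:20–13:40, 15:30–17:30.
Restricted to 10:00–19:20: 10:00–12:40, 13:20–13:40, 15:30–17:30.
Windows ≥ 90 min: 10:00–12:40, 15:30–17:30.
Earliest such window starts at 10:00.

10:00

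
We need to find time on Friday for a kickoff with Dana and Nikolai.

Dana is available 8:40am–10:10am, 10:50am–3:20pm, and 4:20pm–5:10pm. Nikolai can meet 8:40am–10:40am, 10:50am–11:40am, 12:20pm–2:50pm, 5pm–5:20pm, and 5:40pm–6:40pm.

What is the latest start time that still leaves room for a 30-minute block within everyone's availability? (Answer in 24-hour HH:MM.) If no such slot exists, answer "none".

Dana ∩ Nikolai: 08:40–10:10, 10:50–11:40, 12:20–14:50, 17:00–17:10.
Windows ≥ 30 min: 08:40–10:10, 10:50–11:40, 12:20–14:50.
Latest start in the last window 12:20–14:50 is 14:50 − 30 min = 14:20.

14:20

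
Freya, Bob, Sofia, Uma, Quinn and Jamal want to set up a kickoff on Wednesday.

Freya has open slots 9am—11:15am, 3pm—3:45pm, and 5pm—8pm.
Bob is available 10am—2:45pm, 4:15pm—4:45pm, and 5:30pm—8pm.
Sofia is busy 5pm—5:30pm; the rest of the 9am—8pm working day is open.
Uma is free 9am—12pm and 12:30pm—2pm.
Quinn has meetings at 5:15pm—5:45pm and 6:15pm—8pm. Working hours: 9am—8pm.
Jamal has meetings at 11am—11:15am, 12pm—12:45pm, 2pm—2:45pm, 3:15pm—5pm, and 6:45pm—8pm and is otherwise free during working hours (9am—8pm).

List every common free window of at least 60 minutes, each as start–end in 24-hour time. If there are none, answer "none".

10:00–11:00

Sofia free within 09:00–20:00: 09:00–17:00, 17:30–20:00.
Quinn free within 09:00–20:00: 09:00–17:15, 17:45–18:15.
Jamal free within 09:00–20:00: 09:00–11:00, 11:15–12:00, 12:45–14:00, 14:45–15:15, 17:00–18:45.
Freya ∩ Bob: 10:00–11:15, 17:30–20:00.
Freya ∩ Bob ∩ Sofia: 10:00–11:15, 17:30–20:00.
Freya ∩ Bob ∩ Sofia ∩ Uma: 10:00–11:15.
Freya ∩ Bob ∩ Sofia ∩ Uma ∩ Quinn: 10:00–11:15.
Freya ∩ Bob ∩ Sofia ∩ Uma ∩ Quinn ∩ Jamal: 10:00–11:00.
Windows ≥ 60 min: 10:00–11:00.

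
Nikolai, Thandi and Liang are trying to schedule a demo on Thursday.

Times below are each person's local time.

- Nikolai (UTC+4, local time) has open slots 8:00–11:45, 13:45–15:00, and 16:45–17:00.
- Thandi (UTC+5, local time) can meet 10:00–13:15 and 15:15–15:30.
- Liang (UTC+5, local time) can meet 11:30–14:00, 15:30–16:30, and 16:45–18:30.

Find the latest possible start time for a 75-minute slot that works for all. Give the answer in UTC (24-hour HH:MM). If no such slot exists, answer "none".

06:30

Nikolai → UTC: 04:00–07:45, 09:45–11:00, 12:45–13:00.
Thandi → UTC: 05:00–08:15, 10:15–10:30.
Liang → UTC: 06:30–09:00, 10:30–11:30, 11:45–13:30.
Nikolai ∩ Thandi: 05:00–07:45, 10:15–10:30.
Nikolai ∩ Thandi ∩ Liang: 06:30–07:45.
Windows ≥ 75 min: 06:30–07:45.
Latest start in the last window 06:30–07:45 is 07:45 − 75 min = 06:30.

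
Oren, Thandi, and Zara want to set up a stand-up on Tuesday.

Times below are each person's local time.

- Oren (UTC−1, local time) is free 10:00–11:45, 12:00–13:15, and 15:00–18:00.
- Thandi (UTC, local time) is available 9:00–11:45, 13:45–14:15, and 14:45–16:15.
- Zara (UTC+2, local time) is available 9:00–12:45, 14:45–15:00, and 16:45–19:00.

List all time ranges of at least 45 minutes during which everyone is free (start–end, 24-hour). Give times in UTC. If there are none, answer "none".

Oren → UTC: 11:00–12:45, 13:00–14:15, 16:00–19:00.
Thandi → UTC: 09:00–11:45, 13:45–14:15, 14:45–16:15.
Zara → UTC: 07:00–10:45, 12:45–13:00, 14:45–17:00.
Oren ∩ Thandi: 11:00–11:45, 13:45–14:15, 16:00–16:15.
Oren ∩ Thandi ∩ Zara: 16:00–16:15.
Windows ≥ 45 min: (none).

none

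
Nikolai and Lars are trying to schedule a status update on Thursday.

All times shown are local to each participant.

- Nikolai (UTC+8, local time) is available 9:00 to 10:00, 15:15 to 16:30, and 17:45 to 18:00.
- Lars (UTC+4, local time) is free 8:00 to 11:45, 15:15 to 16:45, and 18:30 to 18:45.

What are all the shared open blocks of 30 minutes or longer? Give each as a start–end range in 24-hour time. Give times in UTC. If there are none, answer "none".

07:15–07:45

Nikolai → UTC: 01:00–02:00, 07:15–08:30, 09:45–10:00.
Lars → UTC: 04:00–07:45, 11:15–12:45, 14:30–14:45.
Nikolai ∩ Lars: 07:15–07:45.
Windows ≥ 30 min: 07:15–07:45.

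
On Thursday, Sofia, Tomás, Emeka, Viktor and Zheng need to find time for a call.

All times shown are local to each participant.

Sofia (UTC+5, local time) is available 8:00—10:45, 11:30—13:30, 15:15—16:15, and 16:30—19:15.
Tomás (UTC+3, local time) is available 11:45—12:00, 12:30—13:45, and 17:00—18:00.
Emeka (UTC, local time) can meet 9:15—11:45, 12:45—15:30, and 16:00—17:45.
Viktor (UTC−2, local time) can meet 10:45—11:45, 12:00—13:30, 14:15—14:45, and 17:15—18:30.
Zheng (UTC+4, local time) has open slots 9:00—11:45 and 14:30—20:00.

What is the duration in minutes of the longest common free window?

Sofia → UTC: 03:00–05:45, 06:30–08:30, 10:15–11:15, 11:30–14:15.
Tomás → UTC: 08:45–09:00, 09:30–10:45, 14:00–15:00.
Emeka → UTC: 09:15–11:45, 12:45–15:30, 16:00–17:45.
Viktor → UTC: 12:45–13:45, 14:00–15:30, 16:15–16:45, 19:15–20:30.
Zheng → UTC: 05:00–07:45, 10:30–16:00.
Sofia ∩ Tomás: 10:15–10:45, 14:00–14:15.
Sofia ∩ Tomás ∩ Emeka: 10:15–10:45, 14:00–14:15.
Sofia ∩ Tomás ∩ Emeka ∩ Viktor: 14:00–14:15.
Sofia ∩ Tomás ∩ Emeka ∩ Viktor ∩ Zheng: 14:00–14:15.
Single common window of 15 minutes.

15 minutes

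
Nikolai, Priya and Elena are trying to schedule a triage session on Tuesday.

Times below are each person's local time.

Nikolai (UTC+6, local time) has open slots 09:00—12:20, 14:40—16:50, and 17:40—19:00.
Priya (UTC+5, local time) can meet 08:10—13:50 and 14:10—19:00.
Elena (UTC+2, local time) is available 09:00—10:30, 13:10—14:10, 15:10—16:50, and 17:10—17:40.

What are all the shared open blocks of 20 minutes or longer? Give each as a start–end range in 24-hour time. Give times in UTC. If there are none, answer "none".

11:40–12:10

Nikolai → UTC: 03:00–06:20, 08:40–10:50, 11:40–13:00.
Priya → UTC: 03:10–08:50, 09:10–14:00.
Elena → UTC: 07:00–08:30, 11:10–12:10, 13:10–14:50, 15:10–15:40.
Nikolai ∩ Priya: 03:10–06:20, 08:40–08:50, 09:10–10:50, 11:40–13:00.
Nikolai ∩ Priya ∩ Elena: 11:40–12:10.
Windows ≥ 20 min: 11:40–12:10.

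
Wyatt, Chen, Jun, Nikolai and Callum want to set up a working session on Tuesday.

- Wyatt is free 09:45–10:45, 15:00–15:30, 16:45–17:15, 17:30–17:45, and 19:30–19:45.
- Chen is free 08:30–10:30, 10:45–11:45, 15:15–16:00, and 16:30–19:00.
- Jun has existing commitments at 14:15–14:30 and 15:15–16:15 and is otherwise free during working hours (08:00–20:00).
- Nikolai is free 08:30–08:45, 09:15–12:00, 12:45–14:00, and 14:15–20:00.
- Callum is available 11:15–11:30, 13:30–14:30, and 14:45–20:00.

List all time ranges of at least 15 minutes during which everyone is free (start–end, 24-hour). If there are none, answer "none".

Jun free within 08:00–20:00: 08:00–14:15, 14:30–15:15, 16:15–20:00.
Wyatt ∩ Chen: 09:45–10:30, 15:15–15:30, 16:45–17:15, 17:30–17:45.
Wyatt ∩ Chen ∩ Jun: 09:45–10:30, 16:45–17:15, 17:30–17:45.
Wyatt ∩ Chen ∩ Jun ∩ Nikolai: 09:45–10:30, 16:45–17:15, 17:30–17:45.
Wyatt ∩ Chen ∩ Jun ∩ Nikolai ∩ Callum: 16:45–17:15, 17:30–17:45.
Windows ≥ 15 min: 16:45–17:15, 17:30–17:45.

16:45–17:15, 17:30–17:45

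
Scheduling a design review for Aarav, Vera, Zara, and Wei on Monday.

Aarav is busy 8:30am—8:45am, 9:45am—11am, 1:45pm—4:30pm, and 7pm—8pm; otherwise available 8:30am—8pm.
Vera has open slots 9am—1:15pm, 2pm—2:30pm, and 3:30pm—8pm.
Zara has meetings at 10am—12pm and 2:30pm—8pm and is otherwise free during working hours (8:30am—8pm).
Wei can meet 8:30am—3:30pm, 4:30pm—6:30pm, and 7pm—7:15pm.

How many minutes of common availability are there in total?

Aarav free within 08:30–20:00: 08:45–09:45, 11:00–13:45, 16:30–19:00.
Zara free within 08:30–20:00: 08:30–10:00, 12:00–14:30.
Aarav ∩ Vera: 09:00–09:45, 11:00–13:15, 16:30–19:00.
Aarav ∩ Vera ∩ Zara: 09:00–09:45, 12:00–13:15.
Aarav ∩ Vera ∩ Zara ∩ Wei: 09:00–09:45, 12:00–13:15.
Total common minutes: 45 + 75 = 120.

120 minutes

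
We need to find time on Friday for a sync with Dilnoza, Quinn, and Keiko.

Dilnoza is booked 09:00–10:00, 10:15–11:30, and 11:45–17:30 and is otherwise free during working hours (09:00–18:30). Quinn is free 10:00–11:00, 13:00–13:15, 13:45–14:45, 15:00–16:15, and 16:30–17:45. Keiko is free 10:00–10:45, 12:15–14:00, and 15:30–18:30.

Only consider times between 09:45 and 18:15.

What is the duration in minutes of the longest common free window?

Dilnoza free within 09:00–18:30: 10:00–10:15, 11:30–11:45, 17:30–18:30.
Dilnoza ∩ Quinn: 10:00–10:15, 17:30–17:45.
Dilnoza ∩ Quinn ∩ Keiko: 10:00–10:15, 17:30–17:45.
Restricted to 09:45–18:15: 10:00–10:15, 17:30–17:45.
Common window lengths: 15, 15 min; longest is 15.

15 minutes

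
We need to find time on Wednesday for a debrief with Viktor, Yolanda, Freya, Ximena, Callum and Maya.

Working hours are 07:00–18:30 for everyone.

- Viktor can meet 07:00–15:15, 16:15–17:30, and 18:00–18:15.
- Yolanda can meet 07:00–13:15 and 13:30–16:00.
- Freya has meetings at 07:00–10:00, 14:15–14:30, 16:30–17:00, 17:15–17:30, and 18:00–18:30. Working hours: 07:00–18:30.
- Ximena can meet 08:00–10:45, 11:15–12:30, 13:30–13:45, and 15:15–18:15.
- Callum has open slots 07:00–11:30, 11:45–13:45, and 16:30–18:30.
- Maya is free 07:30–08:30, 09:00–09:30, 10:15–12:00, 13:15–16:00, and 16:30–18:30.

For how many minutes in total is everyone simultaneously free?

Freya free within 07:00–18:30: 10:00–14:15, 14:30–16:30, 17:00–17:15, 17:30–18:00.
Viktor ∩ Yolanda: 07:00–13:15, 13:30–15:15.
Viktor ∩ Yolanda ∩ Freya: 10:00–13:15, 13:30–14:15, 14:30–15:15.
Viktor ∩ Yolanda ∩ Freya ∩ Ximena: 10:00–10:45, 11:15–12:30, 13:30–13:45.
Viktor ∩ Yolanda ∩ Freya ∩ Ximena ∩ Callum: 10:00–10:45, 11:15–11:30, 11:45–12:30, 13:30–13:45.
Viktor ∩ Yolanda ∩ Freya ∩ Ximena ∩ Callum ∩ Maya: 10:15–10:45, 11:15–11:30, 11:45–12:00, 13:30–13:45.
Total common minutes: 30 + 15 + 15 + 15 = 75.

75 minutes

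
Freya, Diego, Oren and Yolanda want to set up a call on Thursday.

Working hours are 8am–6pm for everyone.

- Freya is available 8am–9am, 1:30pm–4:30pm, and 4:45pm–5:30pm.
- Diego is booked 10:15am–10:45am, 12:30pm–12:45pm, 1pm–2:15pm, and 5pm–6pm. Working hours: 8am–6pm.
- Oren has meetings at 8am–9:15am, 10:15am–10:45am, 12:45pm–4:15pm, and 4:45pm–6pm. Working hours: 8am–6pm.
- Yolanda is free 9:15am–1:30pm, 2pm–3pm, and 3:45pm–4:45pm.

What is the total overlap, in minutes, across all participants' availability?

Diego free within 08:00–18:00: 08:00–10:15, 10:45–12:30, 12:45–13:00, 14:15–17:00.
Oren free within 08:00–18:00: 09:15–10:15, 10:45–12:45, 16:15–16:45.
Freya ∩ Diego: 08:00–09:00, 14:15–16:30, 16:45–17:00.
Freya ∩ Diego ∩ Oren: 16:15–16:30.
Freya ∩ Diego ∩ Oren ∩ Yolanda: 16:15–16:30.
Total common minutes: 15.

15 minutes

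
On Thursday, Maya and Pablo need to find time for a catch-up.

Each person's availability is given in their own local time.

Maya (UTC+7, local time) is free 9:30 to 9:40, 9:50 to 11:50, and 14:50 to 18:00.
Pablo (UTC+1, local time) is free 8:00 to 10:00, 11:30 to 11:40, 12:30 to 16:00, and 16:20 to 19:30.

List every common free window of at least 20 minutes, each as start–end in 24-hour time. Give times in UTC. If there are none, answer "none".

07:50–09:00

Maya → UTC: 02:30–02:40, 02:50–04:50, 07:50–11:00.
Pablo → UTC: 07:00–09:00, 10:30–10:40, 11:30–15:00, 15:20–18:30.
Maya ∩ Pablo: 07:50–09:00, 10:30–10:40.
Windows ≥ 20 min: 07:50–09:00.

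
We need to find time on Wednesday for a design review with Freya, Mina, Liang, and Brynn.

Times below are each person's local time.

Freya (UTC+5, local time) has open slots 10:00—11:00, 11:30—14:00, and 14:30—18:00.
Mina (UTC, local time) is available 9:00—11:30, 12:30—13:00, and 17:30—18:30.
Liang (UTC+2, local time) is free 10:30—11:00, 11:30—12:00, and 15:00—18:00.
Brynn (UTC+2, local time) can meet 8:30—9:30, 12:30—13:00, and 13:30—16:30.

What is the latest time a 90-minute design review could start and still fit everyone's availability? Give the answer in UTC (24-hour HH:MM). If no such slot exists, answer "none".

Freya → UTC: 05:00–06:00, 06:30–09:00, 09:30–13:00.
Mina → UTC: 09:00–11:30, 12:30–13:00, 17:30–18:30.
Liang → UTC: 08:30–09:00, 09:30–10:00, 13:00–16:00.
Brynn → UTC: 06:30–07:30, 10:30–11:00, 11:30–14:30.
Freya ∩ Mina: 09:30–11:30, 12:30–13:00.
Freya ∩ Mina ∩ Liang: 09:30–10:00.
Freya ∩ Mina ∩ Liang ∩ Brynn: (none).
Windows ≥ 90 min: (none).

none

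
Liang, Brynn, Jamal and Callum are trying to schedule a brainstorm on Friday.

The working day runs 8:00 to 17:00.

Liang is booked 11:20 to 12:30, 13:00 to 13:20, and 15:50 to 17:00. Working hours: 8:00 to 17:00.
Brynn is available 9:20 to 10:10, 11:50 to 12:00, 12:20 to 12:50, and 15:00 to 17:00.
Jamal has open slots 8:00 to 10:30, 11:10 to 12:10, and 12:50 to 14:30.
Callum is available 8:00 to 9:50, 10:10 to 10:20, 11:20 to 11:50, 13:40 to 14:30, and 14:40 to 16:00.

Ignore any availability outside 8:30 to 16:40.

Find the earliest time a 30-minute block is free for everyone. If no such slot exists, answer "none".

09:20

Liang free within 08:00–17:00: 08:00–11:20, 12:30–13:00, 13:20–15:50.
Liang ∩ Brynn: 09:20–10:10, 12:30–12:50, 15:00–15:50.
Liang ∩ Brynn ∩ Jamal: 09:20–10:10.
Liang ∩ Brynn ∩ Jamal ∩ Callum: 09:20–09:50.
Restricted to 08:30–16:40: 09:20–09:50.
Windows ≥ 30 min: 09:20–09:50.
Earliest such window starts at 09:20.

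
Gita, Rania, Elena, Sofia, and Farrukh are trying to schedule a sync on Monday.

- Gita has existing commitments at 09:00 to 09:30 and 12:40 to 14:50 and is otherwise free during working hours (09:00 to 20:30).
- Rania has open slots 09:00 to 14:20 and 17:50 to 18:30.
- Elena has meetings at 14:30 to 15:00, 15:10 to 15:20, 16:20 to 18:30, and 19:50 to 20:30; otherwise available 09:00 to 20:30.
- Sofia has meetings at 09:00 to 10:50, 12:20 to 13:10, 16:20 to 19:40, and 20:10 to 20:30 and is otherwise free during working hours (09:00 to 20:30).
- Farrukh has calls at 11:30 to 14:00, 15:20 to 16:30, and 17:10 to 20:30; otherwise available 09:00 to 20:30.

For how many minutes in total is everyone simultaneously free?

40 minutes

Gita free within 09:00–20:30: 09:30–12:40, 14:50–20:30.
Elena free within 09:00–20:30: 09:00–14:30, 15:00–15:10, 15:20–16:20, 18:30–19:50.
Sofia free within 09:00–20:30: 10:50–12:20, 13:10–16:20, 19:40–20:10.
Farrukh free within 09:00–20:30: 09:00–11:30, 14:00–15:20, 16:30–17:10.
Gita ∩ Rania: 09:30–12:40, 17:50–18:30.
Gita ∩ Rania ∩ Elena: 09:30–12:40.
Gita ∩ Rania ∩ Elena ∩ Sofia: 10:50–12:20.
Gita ∩ Rania ∩ Elena ∩ Sofia ∩ Farrukh: 10:50–11:30.
Total common minutes: 40.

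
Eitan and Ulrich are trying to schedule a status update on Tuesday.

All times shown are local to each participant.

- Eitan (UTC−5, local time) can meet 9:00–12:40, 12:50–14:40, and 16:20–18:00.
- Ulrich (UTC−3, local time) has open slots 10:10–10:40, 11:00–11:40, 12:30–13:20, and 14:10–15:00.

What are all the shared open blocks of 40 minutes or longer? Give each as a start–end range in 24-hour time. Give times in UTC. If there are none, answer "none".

14:00–14:40, 15:30–16:20

Eitan → UTC: 14:00–17:40, 17:50–19:40, 21:20–23:00.
Ulrich → UTC: 13:10–13:40, 14:00–14:40, 15:30–16:20, 17:10–18:00.
Eitan ∩ Ulrich: 14:00–14:40, 15:30–16:20, 17:10–17:40, 17:50–18:00.
Windows ≥ 40 min: 14:00–14:40, 15:30–16:20.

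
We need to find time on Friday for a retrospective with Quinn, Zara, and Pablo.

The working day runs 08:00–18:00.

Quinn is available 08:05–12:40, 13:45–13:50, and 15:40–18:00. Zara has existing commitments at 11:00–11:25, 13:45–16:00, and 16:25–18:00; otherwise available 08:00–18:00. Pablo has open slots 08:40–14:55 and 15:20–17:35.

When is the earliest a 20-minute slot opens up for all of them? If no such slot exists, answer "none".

08:40

Zara free within 08:00–18:00: 08:00–11:00, 11:25–13:45, 16:00–16:25.
Quinn ∩ Zara: 08:05–11:00, 11:25–12:40, 16:00–16:25.
Quinn ∩ Zara ∩ Pablo: 08:40–11:00, 11:25–12:40, 16:00–16:25.
Windows ≥ 20 min: 08:40–11:00, 11:25–12:40, 16:00–16:25.
Earliest such window starts at 08:40.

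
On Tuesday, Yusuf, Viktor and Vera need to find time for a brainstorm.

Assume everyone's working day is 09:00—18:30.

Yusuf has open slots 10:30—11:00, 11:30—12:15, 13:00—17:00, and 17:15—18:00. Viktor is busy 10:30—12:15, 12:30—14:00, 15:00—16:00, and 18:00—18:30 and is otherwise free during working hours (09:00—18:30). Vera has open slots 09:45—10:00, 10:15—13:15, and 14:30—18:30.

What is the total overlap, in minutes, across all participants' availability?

135 minutes

Viktor free within 09:00–18:30: 09:00–10:30, 12:15–12:30, 14:00–15:00, 16:00–18:00.
Yusuf ∩ Viktor: 14:00–15:00, 16:00–17:00, 17:15–18:00.
Yusuf ∩ Viktor ∩ Vera: 14:30–15:00, 16:00–17:00, 17:15–18:00.
Total common minutes: 30 + 60 + 45 = 135.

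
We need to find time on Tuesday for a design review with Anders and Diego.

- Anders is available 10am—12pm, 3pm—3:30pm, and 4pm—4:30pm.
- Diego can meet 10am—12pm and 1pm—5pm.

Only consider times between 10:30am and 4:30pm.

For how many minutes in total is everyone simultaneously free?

Anders ∩ Diego: 10:00–12:00, 15:00–15:30, 16:00–16:30.
Restricted to 10:30–16:30: 10:30–12:00, 15:00–15:30, 16:00–16:30.
Total common minutes: 90 + 30 + 30 = 150.

150 minutes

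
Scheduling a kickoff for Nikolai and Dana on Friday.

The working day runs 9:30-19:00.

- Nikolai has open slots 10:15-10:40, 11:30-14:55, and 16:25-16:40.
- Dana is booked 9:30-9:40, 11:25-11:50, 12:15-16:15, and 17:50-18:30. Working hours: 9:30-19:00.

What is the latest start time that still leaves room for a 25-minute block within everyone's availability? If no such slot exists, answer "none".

Dana free within 09:30–19:00: 09:40–11:25, 11:50–12:15, 16:15–17:50, 18:30–19:00.
Nikolai ∩ Dana: 10:15–10:40, 11:50–12:15, 16:25–16:40.
Windows ≥ 25 min: 10:15–10:40, 11:50–12:15.
Latest start in the last window 11:50–12:15 is 12:15 − 25 min = 11:50.

11:50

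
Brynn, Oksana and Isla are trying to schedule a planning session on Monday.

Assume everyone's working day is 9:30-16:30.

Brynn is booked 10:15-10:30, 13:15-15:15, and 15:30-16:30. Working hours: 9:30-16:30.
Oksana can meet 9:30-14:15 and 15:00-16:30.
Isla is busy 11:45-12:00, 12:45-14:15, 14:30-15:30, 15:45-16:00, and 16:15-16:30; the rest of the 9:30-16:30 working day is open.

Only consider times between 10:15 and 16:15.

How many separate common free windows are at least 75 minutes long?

Brynn free within 09:30–16:30: 09:30–10:15, 10:30–13:15, 15:15–15:30.
Isla free within 09:30–16:30: 09:30–11:45, 12:00–12:45, 14:15–14:30, 15:30–15:45, 16:00–16:15.
Brynn ∩ Oksana: 09:30–10:15, 10:30–13:15, 15:15–15:30.
Brynn ∩ Oksana ∩ Isla: 09:30–10:15, 10:30–11:45, 12:00–12:45.
Restricted to 10:15–16:15: 10:30–11:45, 12:00–12:45.
Windows ≥ 75 min: 10:30–11:45.
That's 1 window.

1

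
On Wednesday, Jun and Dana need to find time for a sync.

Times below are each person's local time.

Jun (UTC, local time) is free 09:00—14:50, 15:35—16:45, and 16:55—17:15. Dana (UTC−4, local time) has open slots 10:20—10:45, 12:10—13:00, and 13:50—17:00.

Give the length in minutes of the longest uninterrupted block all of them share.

Jun → UTC: 09:00–14:50, 15:35–16:45, 16:55–17:15.
Dana → UTC: 14:20–14:45, 16:10–17:00, 17:50–21:00.
Jun ∩ Dana: 14:20–14:45, 16:10–16:45, 16:55–17:00.
Common window lengths: 25, 35, 5 min; longest is 35.

35 minutes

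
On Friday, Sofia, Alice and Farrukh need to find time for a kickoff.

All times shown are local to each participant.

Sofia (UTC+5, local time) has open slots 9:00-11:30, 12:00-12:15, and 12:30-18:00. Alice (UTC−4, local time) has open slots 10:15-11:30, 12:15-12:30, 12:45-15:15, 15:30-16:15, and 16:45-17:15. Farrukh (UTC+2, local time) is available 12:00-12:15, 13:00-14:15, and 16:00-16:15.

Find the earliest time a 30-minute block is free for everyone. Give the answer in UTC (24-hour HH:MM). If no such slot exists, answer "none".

none

Sofia → UTC: 04:00–06:30, 07:00–07:15, 07:30–13:00.
Alice → UTC: 14:15–15:30, 16:15–16:30, 16:45–19:15, 19:30–20:15, 20:45–21:15.
Farrukh → UTC: 10:00–10:15, 11:00–12:15, 14:00–14:15.
Sofia ∩ Alice: (none).
Sofia ∩ Alice ∩ Farrukh: (none).
Windows ≥ 30 min: (none).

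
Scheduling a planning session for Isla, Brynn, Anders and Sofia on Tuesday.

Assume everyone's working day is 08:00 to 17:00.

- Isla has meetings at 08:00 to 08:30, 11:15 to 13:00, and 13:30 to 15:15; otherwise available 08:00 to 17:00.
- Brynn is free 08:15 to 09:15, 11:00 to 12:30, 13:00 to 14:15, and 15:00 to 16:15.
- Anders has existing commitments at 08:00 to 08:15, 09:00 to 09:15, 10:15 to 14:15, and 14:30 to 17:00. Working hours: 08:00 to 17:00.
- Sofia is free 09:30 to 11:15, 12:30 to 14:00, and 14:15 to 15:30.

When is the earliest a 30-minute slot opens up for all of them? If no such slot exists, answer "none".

Isla free within 08:00–17:00: 08:30–11:15, 13:00–13:30, 15:15–17:00.
Anders free within 08:00–17:00: 08:15–09:00, 09:15–10:15, 14:15–14:30.
Isla ∩ Brynn: 08:30–09:15, 11:00–11:15, 13:00–13:30, 15:15–16:15.
Isla ∩ Brynn ∩ Anders: 08:30–09:00.
Isla ∩ Brynn ∩ Anders ∩ Sofia: (none).
Windows ≥ 30 min: (none).

none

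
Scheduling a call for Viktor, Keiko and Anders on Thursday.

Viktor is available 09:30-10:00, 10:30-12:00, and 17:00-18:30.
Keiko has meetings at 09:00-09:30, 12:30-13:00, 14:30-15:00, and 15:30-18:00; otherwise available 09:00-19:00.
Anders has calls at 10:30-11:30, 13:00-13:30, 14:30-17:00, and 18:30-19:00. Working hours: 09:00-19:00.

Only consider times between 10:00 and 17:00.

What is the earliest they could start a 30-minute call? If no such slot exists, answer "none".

11:30

Keiko free within 09:00–19:00: 09:30–12:30, 13:00–14:30, 15:00–15:30, 18:00–19:00.
Anders free within 09:00–19:00: 09:00–10:30, 11:30–13:00, 13:30–14:30, 17:00–18:30.
Viktor ∩ Keiko: 09:30–10:00, 10:30–12:00, 18:00–18:30.
Viktor ∩ Keiko ∩ Anders: 09:30–10:00, 11:30–12:00, 18:00–18:30.
Restricted to 10:00–17:00: 11:30–12:00.
Windows ≥ 30 min: 11:30–12:00.
Earliest such window starts at 11:30.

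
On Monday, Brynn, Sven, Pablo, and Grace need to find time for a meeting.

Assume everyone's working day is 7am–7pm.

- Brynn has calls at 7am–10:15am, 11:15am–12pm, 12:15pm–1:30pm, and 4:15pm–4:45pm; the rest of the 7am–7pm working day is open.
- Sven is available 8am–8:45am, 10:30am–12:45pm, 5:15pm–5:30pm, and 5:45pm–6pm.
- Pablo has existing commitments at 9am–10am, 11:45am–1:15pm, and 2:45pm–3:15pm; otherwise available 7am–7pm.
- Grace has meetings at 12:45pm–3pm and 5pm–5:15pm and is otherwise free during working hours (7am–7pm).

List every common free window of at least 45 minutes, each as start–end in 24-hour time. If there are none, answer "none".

10:30–11:15

Brynn free within 07:00–19:00: 10:15–11:15, 12:00–12:15, 13:30–16:15, 16:45–19:00.
Pablo free within 07:00–19:00: 07:00–09:00, 10:00–11:45, 13:15–14:45, 15:15–19:00.
Grace free within 07:00–19:00: 07:00–12:45, 15:00–17:00, 17:15–19:00.
Brynn ∩ Sven: 10:30–11:15, 12:00–12:15, 17:15–17:30, 17:45–18:00.
Brynn ∩ Sven ∩ Pablo: 10:30–11:15, 17:15–17:30, 17:45–18:00.
Brynn ∩ Sven ∩ Pablo ∩ Grace: 10:30–11:15, 17:15–17:30, 17:45–18:00.
Windows ≥ 45 min: 10:30–11:15.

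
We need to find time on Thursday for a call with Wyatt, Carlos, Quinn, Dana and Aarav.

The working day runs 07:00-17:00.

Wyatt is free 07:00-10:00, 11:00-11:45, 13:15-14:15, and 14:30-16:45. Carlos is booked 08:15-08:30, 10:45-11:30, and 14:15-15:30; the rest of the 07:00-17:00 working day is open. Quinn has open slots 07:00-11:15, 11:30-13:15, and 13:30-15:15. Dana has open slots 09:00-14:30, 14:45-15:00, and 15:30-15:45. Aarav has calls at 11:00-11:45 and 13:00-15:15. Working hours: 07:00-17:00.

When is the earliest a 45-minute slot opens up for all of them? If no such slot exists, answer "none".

Carlos free within 07:00–17:00: 07:00–08:15, 08:30–10:45, 11:30–14:15, 15:30–17:00.
Aarav free within 07:00–17:00: 07:00–11:00, 11:45–13:00, 15:15–17:00.
Wyatt ∩ Carlos: 07:00–08:15, 08:30–10:00, 11:30–11:45, 13:15–14:15, 15:30–16:45.
Wyatt ∩ Carlos ∩ Quinn: 07:00–08:15, 08:30–10:00, 11:30–11:45, 13:30–14:15.
Wyatt ∩ Carlos ∩ Quinn ∩ Dana: 09:00–10:00, 11:30–11:45, 13:30–14:15.
Wyatt ∩ Carlos ∩ Quinn ∩ Dana ∩ Aarav: 09:00–10:00.
Windows ≥ 45 min: 09:00–10:00.
Earliest such window starts at 09:00.

09:00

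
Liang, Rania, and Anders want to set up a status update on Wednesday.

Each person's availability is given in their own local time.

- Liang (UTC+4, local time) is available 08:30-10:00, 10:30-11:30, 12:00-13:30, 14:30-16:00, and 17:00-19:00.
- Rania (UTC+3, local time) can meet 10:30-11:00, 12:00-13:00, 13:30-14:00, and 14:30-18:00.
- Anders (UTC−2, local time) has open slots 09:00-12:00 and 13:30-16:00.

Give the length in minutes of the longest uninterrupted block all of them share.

Liang → UTC: 04:30–06:00, 06:30–07:30, 08:00–09:30, 10:30–12:00, 13:00–15:00.
Rania → UTC: 07:30–08:00, 09:00–10:00, 10:30–11:00, 11:30–15:00.
Anders → UTC: 11:00–14:00, 15:30–18:00.
Liang ∩ Rania: 09:00–09:30, 10:30–11:00, 11:30–12:00, 13:00–15:00.
Liang ∩ Rania ∩ Anders: 11:30–12:00, 13:00–14:00.
Common window lengths: 30, 60 min; longest is 60.

60 minutes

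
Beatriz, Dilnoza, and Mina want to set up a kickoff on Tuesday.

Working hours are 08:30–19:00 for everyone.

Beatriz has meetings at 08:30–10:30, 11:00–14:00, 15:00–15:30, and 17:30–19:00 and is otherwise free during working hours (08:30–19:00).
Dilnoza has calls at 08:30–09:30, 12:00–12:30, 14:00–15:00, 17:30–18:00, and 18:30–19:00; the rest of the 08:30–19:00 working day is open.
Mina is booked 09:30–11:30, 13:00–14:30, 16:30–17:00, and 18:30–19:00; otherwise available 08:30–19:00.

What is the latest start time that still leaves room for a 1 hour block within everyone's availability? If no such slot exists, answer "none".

15:30

Beatriz free within 08:30–19:00: 10:30–11:00, 14:00–15:00, 15:30–17:30.
Dilnoza free within 08:30–19:00: 09:30–12:00, 12:30–14:00, 15:00–17:30, 18:00–18:30.
Mina free within 08:30–19:00: 08:30–09:30, 11:30–13:00, 14:30–16:30, 17:00–18:30.
Beatriz ∩ Dilnoza: 10:30–11:00, 15:30–17:30.
Beatriz ∩ Dilnoza ∩ Mina: 15:30–16:30, 17:00–17:30.
Windows ≥ 60 min: 15:30–16:30.
Latest start in the last window 15:30–16:30 is 16:30 − 60 min = 15:30.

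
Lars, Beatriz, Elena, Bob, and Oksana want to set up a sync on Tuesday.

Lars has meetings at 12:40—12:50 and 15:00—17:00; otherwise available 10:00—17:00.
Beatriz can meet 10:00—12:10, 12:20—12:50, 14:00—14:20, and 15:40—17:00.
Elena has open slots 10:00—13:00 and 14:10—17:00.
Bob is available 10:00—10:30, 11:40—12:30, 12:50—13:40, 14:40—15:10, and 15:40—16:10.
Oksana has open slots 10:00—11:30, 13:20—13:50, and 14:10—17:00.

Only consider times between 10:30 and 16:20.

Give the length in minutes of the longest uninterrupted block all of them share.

0 minutes

Lars free within 10:00–17:00: 10:00–12:40, 12:50–15:00.
Lars ∩ Beatriz: 10:00–12:10, 12:20–12:40, 14:00–14:20.
Lars ∩ Beatriz ∩ Elena: 10:00–12:10, 12:20–12:40, 14:10–14:20.
Lars ∩ Beatriz ∩ Elena ∩ Bob: 10:00–10:30, 11:40–12:10, 12:20–12:30.
Lars ∩ Beatriz ∩ Elena ∩ Bob ∩ Oksana: 10:00–10:30.
Restricted to 10:30–16:20: (none).
No common window.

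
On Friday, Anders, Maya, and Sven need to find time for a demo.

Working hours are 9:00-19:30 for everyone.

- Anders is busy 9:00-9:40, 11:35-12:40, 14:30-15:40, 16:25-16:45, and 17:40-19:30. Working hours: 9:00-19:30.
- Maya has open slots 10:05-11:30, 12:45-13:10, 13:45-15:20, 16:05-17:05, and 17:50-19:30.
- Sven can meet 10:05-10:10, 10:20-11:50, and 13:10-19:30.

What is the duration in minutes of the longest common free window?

70 minutes

Anders free within 09:00–19:30: 09:40–11:35, 12:40–14:30, 15:40–16:25, 16:45–17:40.
Anders ∩ Maya: 10:05–11:30, 12:45–13:10, 13:45–14:30, 16:05–16:25, 16:45–17:05.
Anders ∩ Maya ∩ Sven: 10:05–10:10, 10:20–11:30, 13:45–14:30, 16:05–16:25, 16:45–17:05.
Common window lengths: 5, 70, 45, 20, 20 min; longest is 70.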